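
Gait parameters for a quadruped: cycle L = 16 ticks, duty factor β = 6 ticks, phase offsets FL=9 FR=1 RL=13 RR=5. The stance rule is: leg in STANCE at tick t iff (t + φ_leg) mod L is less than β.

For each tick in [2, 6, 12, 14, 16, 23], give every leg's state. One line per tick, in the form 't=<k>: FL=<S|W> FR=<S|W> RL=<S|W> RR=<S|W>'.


t=2: phase=(11,3,15,7) vs β=6 → FL=W FR=S RL=W RR=W
t=6: phase=(15,7,3,11) vs β=6 → FL=W FR=W RL=S RR=W
t=12: phase=(5,13,9,1) vs β=6 → FL=S FR=W RL=W RR=S
t=14: phase=(7,15,11,3) vs β=6 → FL=W FR=W RL=W RR=S
t=16: phase=(9,1,13,5) vs β=6 → FL=W FR=S RL=W RR=S
t=23: phase=(0,8,4,12) vs β=6 → FL=S FR=W RL=S RR=W

t=2: FL=W FR=S RL=W RR=W
t=6: FL=W FR=W RL=S RR=W
t=12: FL=S FR=W RL=W RR=S
t=14: FL=W FR=W RL=W RR=S
t=16: FL=W FR=S RL=W RR=S
t=23: FL=S FR=W RL=S RR=W


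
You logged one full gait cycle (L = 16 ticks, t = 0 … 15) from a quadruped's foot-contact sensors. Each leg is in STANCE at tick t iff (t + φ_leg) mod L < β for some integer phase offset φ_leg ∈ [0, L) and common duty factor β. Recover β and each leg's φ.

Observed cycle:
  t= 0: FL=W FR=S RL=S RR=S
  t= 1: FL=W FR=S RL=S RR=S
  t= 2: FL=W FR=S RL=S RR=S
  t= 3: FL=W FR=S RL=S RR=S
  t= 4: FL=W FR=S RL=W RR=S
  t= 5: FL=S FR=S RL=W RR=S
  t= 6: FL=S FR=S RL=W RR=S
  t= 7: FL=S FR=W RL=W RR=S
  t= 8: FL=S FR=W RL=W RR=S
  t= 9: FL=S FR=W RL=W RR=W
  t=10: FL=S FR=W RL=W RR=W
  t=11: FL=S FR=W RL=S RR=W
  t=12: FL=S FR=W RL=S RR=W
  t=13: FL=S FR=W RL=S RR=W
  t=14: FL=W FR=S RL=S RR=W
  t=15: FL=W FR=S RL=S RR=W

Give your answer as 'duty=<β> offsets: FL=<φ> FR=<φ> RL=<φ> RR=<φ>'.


duty=9 offsets: FL=11 FR=2 RL=5 RR=0

duty β = stance ticks per leg = 9
FL: stance ticks = 9; W→S at t=5 → φ=11
FR: stance ticks = 9; W→S at t=14 → φ=2
RL: stance ticks = 9; W→S at t=11 → φ=5
RR: stance ticks = 9; W→S at t=0 → φ=0


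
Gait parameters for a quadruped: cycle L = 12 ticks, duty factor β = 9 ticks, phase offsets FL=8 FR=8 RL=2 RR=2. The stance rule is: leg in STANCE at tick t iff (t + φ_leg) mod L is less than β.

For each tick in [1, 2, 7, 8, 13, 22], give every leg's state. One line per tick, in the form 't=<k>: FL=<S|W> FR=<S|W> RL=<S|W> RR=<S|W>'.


t=1: FL=W FR=W RL=S RR=S
t=2: FL=W FR=W RL=S RR=S
t=7: FL=S FR=S RL=W RR=W
t=8: FL=S FR=S RL=W RR=W
t=13: FL=W FR=W RL=S RR=S
t=22: FL=S FR=S RL=S RR=S

t=1: phase=(9,9,3,3) vs β=9 → FL=W FR=W RL=S RR=S
t=2: phase=(10,10,4,4) vs β=9 → FL=W FR=W RL=S RR=S
t=7: phase=(3,3,9,9) vs β=9 → FL=S FR=S RL=W RR=W
t=8: phase=(4,4,10,10) vs β=9 → FL=S FR=S RL=W RR=W
t=13: phase=(9,9,3,3) vs β=9 → FL=W FR=W RL=S RR=S
t=22: phase=(6,6,0,0) vs β=9 → FL=S FR=S RL=S RR=S


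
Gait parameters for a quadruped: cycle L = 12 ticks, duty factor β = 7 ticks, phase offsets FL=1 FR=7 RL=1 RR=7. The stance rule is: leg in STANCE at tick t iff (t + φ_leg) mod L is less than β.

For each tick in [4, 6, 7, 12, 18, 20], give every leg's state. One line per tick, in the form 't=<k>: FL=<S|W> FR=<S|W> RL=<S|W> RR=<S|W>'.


t=4: FL=S FR=W RL=S RR=W
t=6: FL=W FR=S RL=W RR=S
t=7: FL=W FR=S RL=W RR=S
t=12: FL=S FR=W RL=S RR=W
t=18: FL=W FR=S RL=W RR=S
t=20: FL=W FR=S RL=W RR=S

t=4: phase=(5,11,5,11) vs β=7 → FL=S FR=W RL=S RR=W
t=6: phase=(7,1,7,1) vs β=7 → FL=W FR=S RL=W RR=S
t=7: phase=(8,2,8,2) vs β=7 → FL=W FR=S RL=W RR=S
t=12: phase=(1,7,1,7) vs β=7 → FL=S FR=W RL=S RR=W
t=18: phase=(7,1,7,1) vs β=7 → FL=W FR=S RL=W RR=S
t=20: phase=(9,3,9,3) vs β=7 → FL=W FR=S RL=W RR=S


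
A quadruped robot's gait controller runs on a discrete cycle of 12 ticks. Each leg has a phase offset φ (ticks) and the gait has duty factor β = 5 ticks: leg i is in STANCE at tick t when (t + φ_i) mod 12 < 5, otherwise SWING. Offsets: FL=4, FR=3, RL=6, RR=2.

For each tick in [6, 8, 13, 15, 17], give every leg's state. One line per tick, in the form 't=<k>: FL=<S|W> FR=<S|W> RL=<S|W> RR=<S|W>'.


t=6: phase=(10,9,0,8) vs β=5 → FL=W FR=W RL=S RR=W
t=8: phase=(0,11,2,10) vs β=5 → FL=S FR=W RL=S RR=W
t=13: phase=(5,4,7,3) vs β=5 → FL=W FR=S RL=W RR=S
t=15: phase=(7,6,9,5) vs β=5 → FL=W FR=W RL=W RR=W
t=17: phase=(9,8,11,7) vs β=5 → FL=W FR=W RL=W RR=W

t=6: FL=W FR=W RL=S RR=W
t=8: FL=S FR=W RL=S RR=W
t=13: FL=W FR=S RL=W RR=S
t=15: FL=W FR=W RL=W RR=W
t=17: FL=W FR=W RL=W RR=W


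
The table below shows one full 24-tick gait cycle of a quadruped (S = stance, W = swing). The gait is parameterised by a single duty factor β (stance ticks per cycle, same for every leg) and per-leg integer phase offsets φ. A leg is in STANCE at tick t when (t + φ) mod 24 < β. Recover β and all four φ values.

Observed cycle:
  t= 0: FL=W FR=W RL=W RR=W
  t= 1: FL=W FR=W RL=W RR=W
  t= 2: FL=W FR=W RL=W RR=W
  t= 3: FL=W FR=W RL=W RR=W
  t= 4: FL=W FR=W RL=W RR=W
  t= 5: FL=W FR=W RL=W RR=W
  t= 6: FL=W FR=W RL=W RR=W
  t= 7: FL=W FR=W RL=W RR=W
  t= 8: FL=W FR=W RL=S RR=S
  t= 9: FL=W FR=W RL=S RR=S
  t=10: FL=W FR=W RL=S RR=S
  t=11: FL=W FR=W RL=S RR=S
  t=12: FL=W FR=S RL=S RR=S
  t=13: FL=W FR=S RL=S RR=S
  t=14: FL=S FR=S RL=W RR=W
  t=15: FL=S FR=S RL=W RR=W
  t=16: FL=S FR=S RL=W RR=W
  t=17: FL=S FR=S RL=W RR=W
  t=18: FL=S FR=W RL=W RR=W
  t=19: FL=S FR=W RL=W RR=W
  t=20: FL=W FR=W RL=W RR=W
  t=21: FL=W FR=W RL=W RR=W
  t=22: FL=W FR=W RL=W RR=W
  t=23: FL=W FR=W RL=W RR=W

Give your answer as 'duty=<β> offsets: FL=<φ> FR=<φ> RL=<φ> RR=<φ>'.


duty β = stance ticks per leg = 6
FL: stance ticks = 6; W→S at t=14 → φ=10
FR: stance ticks = 6; W→S at t=12 → φ=12
RL: stance ticks = 6; W→S at t=8 → φ=16
RR: stance ticks = 6; W→S at t=8 → φ=16

duty=6 offsets: FL=10 FR=12 RL=16 RR=16


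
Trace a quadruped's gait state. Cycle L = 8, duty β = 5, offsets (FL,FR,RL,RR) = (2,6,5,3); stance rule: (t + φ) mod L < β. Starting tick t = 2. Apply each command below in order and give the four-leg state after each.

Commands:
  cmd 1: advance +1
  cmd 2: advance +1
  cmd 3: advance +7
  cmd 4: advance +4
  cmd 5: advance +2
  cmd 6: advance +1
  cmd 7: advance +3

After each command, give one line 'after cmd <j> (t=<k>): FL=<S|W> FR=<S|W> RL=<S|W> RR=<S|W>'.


after cmd 1 (t=3): FL=W FR=S RL=S RR=W
after cmd 2 (t=4): FL=W FR=S RL=S RR=W
after cmd 3 (t=11): FL=W FR=S RL=S RR=W
after cmd 4 (t=15): FL=S FR=W RL=S RR=S
after cmd 5 (t=17): FL=S FR=W RL=W RR=S
after cmd 6 (t=18): FL=S FR=S RL=W RR=W
after cmd 7 (t=21): FL=W FR=S RL=S RR=S

start t=2: FL=S FR=S RL=W RR=W
cmd 1: advance +1 → t=3, phase=(5,1,0,6) → FL=W FR=S RL=S RR=W
cmd 2: advance +1 → t=4, phase=(6,2,1,7) → FL=W FR=S RL=S RR=W
cmd 3: advance +7 → t=11, phase=(5,1,0,6) → FL=W FR=S RL=S RR=W
cmd 4: advance +4 → t=15, phase=(1,5,4,2) → FL=S FR=W RL=S RR=S
cmd 5: advance +2 → t=17, phase=(3,7,6,4) → FL=S FR=W RL=W RR=S
cmd 6: advance +1 → t=18, phase=(4,0,7,5) → FL=S FR=S RL=W RR=W
cmd 7: advance +3 → t=21, phase=(7,3,2,0) → FL=W FR=S RL=S RR=S


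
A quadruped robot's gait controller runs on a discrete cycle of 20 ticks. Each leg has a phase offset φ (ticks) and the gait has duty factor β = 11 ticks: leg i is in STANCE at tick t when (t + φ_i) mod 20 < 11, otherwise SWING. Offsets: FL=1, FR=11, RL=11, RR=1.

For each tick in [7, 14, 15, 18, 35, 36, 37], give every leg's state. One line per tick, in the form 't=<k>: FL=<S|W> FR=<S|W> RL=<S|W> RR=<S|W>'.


t=7: FL=S FR=W RL=W RR=S
t=14: FL=W FR=S RL=S RR=W
t=15: FL=W FR=S RL=S RR=W
t=18: FL=W FR=S RL=S RR=W
t=35: FL=W FR=S RL=S RR=W
t=36: FL=W FR=S RL=S RR=W
t=37: FL=W FR=S RL=S RR=W

t=7: phase=(8,18,18,8) vs β=11 → FL=S FR=W RL=W RR=S
t=14: phase=(15,5,5,15) vs β=11 → FL=W FR=S RL=S RR=W
t=15: phase=(16,6,6,16) vs β=11 → FL=W FR=S RL=S RR=W
t=18: phase=(19,9,9,19) vs β=11 → FL=W FR=S RL=S RR=W
t=35: phase=(16,6,6,16) vs β=11 → FL=W FR=S RL=S RR=W
t=36: phase=(17,7,7,17) vs β=11 → FL=W FR=S RL=S RR=W
t=37: phase=(18,8,8,18) vs β=11 → FL=W FR=S RL=S RR=W


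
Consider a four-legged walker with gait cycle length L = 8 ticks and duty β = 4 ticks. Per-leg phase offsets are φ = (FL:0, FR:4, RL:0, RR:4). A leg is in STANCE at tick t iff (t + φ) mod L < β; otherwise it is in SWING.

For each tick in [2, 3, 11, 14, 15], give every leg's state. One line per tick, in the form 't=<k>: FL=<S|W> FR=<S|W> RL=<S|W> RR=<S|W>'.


t=2: FL=S FR=W RL=S RR=W
t=3: FL=S FR=W RL=S RR=W
t=11: FL=S FR=W RL=S RR=W
t=14: FL=W FR=S RL=W RR=S
t=15: FL=W FR=S RL=W RR=S

t=2: phase=(2,6,2,6) vs β=4 → FL=S FR=W RL=S RR=W
t=3: phase=(3,7,3,7) vs β=4 → FL=S FR=W RL=S RR=W
t=11: phase=(3,7,3,7) vs β=4 → FL=S FR=W RL=S RR=W
t=14: phase=(6,2,6,2) vs β=4 → FL=W FR=S RL=W RR=S
t=15: phase=(7,3,7,3) vs β=4 → FL=W FR=S RL=W RR=S


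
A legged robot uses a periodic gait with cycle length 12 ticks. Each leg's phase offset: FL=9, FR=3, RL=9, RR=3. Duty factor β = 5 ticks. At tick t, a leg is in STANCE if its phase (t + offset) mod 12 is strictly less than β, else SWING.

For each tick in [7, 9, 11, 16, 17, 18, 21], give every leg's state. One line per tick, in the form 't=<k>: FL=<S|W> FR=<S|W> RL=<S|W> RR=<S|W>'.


t=7: phase=(4,10,4,10) vs β=5 → FL=S FR=W RL=S RR=W
t=9: phase=(6,0,6,0) vs β=5 → FL=W FR=S RL=W RR=S
t=11: phase=(8,2,8,2) vs β=5 → FL=W FR=S RL=W RR=S
t=16: phase=(1,7,1,7) vs β=5 → FL=S FR=W RL=S RR=W
t=17: phase=(2,8,2,8) vs β=5 → FL=S FR=W RL=S RR=W
t=18: phase=(3,9,3,9) vs β=5 → FL=S FR=W RL=S RR=W
t=21: phase=(6,0,6,0) vs β=5 → FL=W FR=S RL=W RR=S

t=7: FL=S FR=W RL=S RR=W
t=9: FL=W FR=S RL=W RR=S
t=11: FL=W FR=S RL=W RR=S
t=16: FL=S FR=W RL=S RR=W
t=17: FL=S FR=W RL=S RR=W
t=18: FL=S FR=W RL=S RR=W
t=21: FL=W FR=S RL=W RR=S


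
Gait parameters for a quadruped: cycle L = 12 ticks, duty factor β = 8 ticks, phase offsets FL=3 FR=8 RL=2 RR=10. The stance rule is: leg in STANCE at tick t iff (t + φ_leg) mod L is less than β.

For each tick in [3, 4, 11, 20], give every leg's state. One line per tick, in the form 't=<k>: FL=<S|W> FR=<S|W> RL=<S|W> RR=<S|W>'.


t=3: FL=S FR=W RL=S RR=S
t=4: FL=S FR=S RL=S RR=S
t=11: FL=S FR=S RL=S RR=W
t=20: FL=W FR=S RL=W RR=S

t=3: phase=(6,11,5,1) vs β=8 → FL=S FR=W RL=S RR=S
t=4: phase=(7,0,6,2) vs β=8 → FL=S FR=S RL=S RR=S
t=11: phase=(2,7,1,9) vs β=8 → FL=S FR=S RL=S RR=W
t=20: phase=(11,4,10,6) vs β=8 → FL=W FR=S RL=W RR=S


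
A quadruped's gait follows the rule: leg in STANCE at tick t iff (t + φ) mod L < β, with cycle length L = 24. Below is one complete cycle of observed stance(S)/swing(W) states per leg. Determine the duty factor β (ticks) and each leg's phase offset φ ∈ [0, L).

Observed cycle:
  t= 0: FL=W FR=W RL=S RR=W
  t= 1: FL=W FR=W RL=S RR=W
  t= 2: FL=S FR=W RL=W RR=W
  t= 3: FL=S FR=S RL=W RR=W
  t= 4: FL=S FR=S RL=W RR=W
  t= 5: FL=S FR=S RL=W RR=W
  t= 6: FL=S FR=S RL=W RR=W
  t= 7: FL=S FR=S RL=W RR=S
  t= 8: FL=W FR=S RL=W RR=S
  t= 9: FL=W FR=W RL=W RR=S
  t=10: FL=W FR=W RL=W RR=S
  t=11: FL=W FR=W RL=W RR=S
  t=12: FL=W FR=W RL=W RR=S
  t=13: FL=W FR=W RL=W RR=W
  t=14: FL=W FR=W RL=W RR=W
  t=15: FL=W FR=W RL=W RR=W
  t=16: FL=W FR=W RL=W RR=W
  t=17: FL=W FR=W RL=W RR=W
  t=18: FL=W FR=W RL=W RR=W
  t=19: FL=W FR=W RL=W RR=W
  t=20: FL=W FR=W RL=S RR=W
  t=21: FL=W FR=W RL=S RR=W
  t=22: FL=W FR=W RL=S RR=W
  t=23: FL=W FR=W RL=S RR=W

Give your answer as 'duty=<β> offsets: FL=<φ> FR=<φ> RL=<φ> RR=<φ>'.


duty=6 offsets: FL=22 FR=21 RL=4 RR=17

duty β = stance ticks per leg = 6
FL: stance ticks = 6; W→S at t=2 → φ=22
FR: stance ticks = 6; W→S at t=3 → φ=21
RL: stance ticks = 6; W→S at t=20 → φ=4
RR: stance ticks = 6; W→S at t=7 → φ=17


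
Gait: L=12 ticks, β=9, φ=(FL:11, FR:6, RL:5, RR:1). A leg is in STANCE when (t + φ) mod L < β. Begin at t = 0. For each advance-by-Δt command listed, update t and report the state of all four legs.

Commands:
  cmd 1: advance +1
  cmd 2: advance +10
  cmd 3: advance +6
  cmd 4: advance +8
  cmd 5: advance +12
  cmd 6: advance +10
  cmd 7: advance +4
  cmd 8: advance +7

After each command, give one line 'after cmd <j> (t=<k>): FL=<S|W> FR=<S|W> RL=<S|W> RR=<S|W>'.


after cmd 1 (t=1): FL=S FR=S RL=S RR=S
after cmd 2 (t=11): FL=W FR=S RL=S RR=S
after cmd 3 (t=17): FL=S FR=W RL=W RR=S
after cmd 4 (t=25): FL=S FR=S RL=S RR=S
after cmd 5 (t=37): FL=S FR=S RL=S RR=S
after cmd 6 (t=47): FL=W FR=S RL=S RR=S
after cmd 7 (t=51): FL=S FR=W RL=S RR=S
after cmd 8 (t=58): FL=W FR=S RL=S RR=W

start t=0: FL=W FR=S RL=S RR=S
cmd 1: advance +1 → t=1, phase=(0,7,6,2) → FL=S FR=S RL=S RR=S
cmd 2: advance +10 → t=11, phase=(10,5,4,0) → FL=W FR=S RL=S RR=S
cmd 3: advance +6 → t=17, phase=(4,11,10,6) → FL=S FR=W RL=W RR=S
cmd 4: advance +8 → t=25, phase=(0,7,6,2) → FL=S FR=S RL=S RR=S
cmd 5: advance +12 → t=37, phase=(0,7,6,2) → FL=S FR=S RL=S RR=S
cmd 6: advance +10 → t=47, phase=(10,5,4,0) → FL=W FR=S RL=S RR=S
cmd 7: advance +4 → t=51, phase=(2,9,8,4) → FL=S FR=W RL=S RR=S
cmd 8: advance +7 → t=58, phase=(9,4,3,11) → FL=W FR=S RL=S RR=W


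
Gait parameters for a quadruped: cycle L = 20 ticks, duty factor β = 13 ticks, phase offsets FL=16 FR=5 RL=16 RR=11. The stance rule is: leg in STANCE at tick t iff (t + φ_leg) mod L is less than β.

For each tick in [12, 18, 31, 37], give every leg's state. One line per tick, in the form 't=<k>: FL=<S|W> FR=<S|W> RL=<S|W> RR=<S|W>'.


t=12: phase=(8,17,8,3) vs β=13 → FL=S FR=W RL=S RR=S
t=18: phase=(14,3,14,9) vs β=13 → FL=W FR=S RL=W RR=S
t=31: phase=(7,16,7,2) vs β=13 → FL=S FR=W RL=S RR=S
t=37: phase=(13,2,13,8) vs β=13 → FL=W FR=S RL=W RR=S

t=12: FL=S FR=W RL=S RR=S
t=18: FL=W FR=S RL=W RR=S
t=31: FL=S FR=W RL=S RR=S
t=37: FL=W FR=S RL=W RR=S


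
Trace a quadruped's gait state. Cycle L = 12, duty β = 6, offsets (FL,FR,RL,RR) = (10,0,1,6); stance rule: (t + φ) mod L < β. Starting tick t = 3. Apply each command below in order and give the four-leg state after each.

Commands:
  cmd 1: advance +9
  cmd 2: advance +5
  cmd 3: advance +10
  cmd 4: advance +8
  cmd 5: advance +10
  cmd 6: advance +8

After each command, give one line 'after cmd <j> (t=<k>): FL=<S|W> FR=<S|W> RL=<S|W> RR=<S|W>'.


start t=3: FL=S FR=S RL=S RR=W
cmd 1: advance +9 → t=12, phase=(10,0,1,6) → FL=W FR=S RL=S RR=W
cmd 2: advance +5 → t=17, phase=(3,5,6,11) → FL=S FR=S RL=W RR=W
cmd 3: advance +10 → t=27, phase=(1,3,4,9) → FL=S FR=S RL=S RR=W
cmd 4: advance +8 → t=35, phase=(9,11,0,5) → FL=W FR=W RL=S RR=S
cmd 5: advance +10 → t=45, phase=(7,9,10,3) → FL=W FR=W RL=W RR=S
cmd 6: advance +8 → t=53, phase=(3,5,6,11) → FL=S FR=S RL=W RR=W

after cmd 1 (t=12): FL=W FR=S RL=S RR=W
after cmd 2 (t=17): FL=S FR=S RL=W RR=W
after cmd 3 (t=27): FL=S FR=S RL=S RR=W
after cmd 4 (t=35): FL=W FR=W RL=S RR=S
after cmd 5 (t=45): FL=W FR=W RL=W RR=S
after cmd 6 (t=53): FL=S FR=S RL=W RR=W


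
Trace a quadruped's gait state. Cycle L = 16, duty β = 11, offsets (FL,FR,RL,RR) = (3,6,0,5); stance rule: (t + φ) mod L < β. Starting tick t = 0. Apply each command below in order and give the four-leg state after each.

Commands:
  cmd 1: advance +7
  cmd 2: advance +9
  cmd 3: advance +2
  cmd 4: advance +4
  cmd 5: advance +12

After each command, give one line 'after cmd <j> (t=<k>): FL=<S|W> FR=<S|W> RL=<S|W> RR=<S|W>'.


start t=0: FL=S FR=S RL=S RR=S
cmd 1: advance +7 → t=7, phase=(10,13,7,12) → FL=S FR=W RL=S RR=W
cmd 2: advance +9 → t=16, phase=(3,6,0,5) → FL=S FR=S RL=S RR=S
cmd 3: advance +2 → t=18, phase=(5,8,2,7) → FL=S FR=S RL=S RR=S
cmd 4: advance +4 → t=22, phase=(9,12,6,11) → FL=S FR=W RL=S RR=W
cmd 5: advance +12 → t=34, phase=(5,8,2,7) → FL=S FR=S RL=S RR=S

after cmd 1 (t=7): FL=S FR=W RL=S RR=W
after cmd 2 (t=16): FL=S FR=S RL=S RR=S
after cmd 3 (t=18): FL=S FR=S RL=S RR=S
after cmd 4 (t=22): FL=S FR=W RL=S RR=W
after cmd 5 (t=34): FL=S FR=S RL=S RR=S


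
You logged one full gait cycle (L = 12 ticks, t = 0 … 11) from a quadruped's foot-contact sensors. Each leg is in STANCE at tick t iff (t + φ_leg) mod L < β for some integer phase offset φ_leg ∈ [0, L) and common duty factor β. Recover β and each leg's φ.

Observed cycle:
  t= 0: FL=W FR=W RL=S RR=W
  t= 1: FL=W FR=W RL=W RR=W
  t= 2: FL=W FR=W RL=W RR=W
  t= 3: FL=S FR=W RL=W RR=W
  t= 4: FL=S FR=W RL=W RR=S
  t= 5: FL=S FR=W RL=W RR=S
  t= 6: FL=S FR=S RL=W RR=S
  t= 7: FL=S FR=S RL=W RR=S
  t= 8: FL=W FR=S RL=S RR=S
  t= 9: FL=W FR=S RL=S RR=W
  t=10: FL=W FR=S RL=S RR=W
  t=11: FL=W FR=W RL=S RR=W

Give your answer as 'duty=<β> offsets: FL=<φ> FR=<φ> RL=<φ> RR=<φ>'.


duty β = stance ticks per leg = 5
FL: stance ticks = 5; W→S at t=3 → φ=9
FR: stance ticks = 5; W→S at t=6 → φ=6
RL: stance ticks = 5; W→S at t=8 → φ=4
RR: stance ticks = 5; W→S at t=4 → φ=8

duty=5 offsets: FL=9 FR=6 RL=4 RR=8


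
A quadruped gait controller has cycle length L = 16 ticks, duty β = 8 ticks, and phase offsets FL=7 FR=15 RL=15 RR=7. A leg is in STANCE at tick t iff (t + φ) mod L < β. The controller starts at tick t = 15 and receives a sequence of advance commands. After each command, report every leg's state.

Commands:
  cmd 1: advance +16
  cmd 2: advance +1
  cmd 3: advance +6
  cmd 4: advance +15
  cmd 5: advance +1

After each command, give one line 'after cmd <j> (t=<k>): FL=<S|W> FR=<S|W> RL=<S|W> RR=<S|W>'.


start t=15: FL=S FR=W RL=W RR=S
cmd 1: advance +16 → t=31, phase=(6,14,14,6) → FL=S FR=W RL=W RR=S
cmd 2: advance +1 → t=32, phase=(7,15,15,7) → FL=S FR=W RL=W RR=S
cmd 3: advance +6 → t=38, phase=(13,5,5,13) → FL=W FR=S RL=S RR=W
cmd 4: advance +15 → t=53, phase=(12,4,4,12) → FL=W FR=S RL=S RR=W
cmd 5: advance +1 → t=54, phase=(13,5,5,13) → FL=W FR=S RL=S RR=W

after cmd 1 (t=31): FL=S FR=W RL=W RR=S
after cmd 2 (t=32): FL=S FR=W RL=W RR=S
after cmd 3 (t=38): FL=W FR=S RL=S RR=W
after cmd 4 (t=53): FL=W FR=S RL=S RR=W
after cmd 5 (t=54): FL=W FR=S RL=S RR=W


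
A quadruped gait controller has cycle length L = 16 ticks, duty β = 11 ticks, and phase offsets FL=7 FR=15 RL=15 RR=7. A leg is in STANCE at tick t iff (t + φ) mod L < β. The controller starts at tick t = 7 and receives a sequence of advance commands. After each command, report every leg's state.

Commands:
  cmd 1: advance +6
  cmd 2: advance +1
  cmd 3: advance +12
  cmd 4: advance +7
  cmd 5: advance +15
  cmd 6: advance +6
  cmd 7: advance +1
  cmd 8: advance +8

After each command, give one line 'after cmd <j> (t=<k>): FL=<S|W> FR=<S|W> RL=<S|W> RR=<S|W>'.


start t=7: FL=W FR=S RL=S RR=W
cmd 1: advance +6 → t=13, phase=(4,12,12,4) → FL=S FR=W RL=W RR=S
cmd 2: advance +1 → t=14, phase=(5,13,13,5) → FL=S FR=W RL=W RR=S
cmd 3: advance +12 → t=26, phase=(1,9,9,1) → FL=S FR=S RL=S RR=S
cmd 4: advance +7 → t=33, phase=(8,0,0,8) → FL=S FR=S RL=S RR=S
cmd 5: advance +15 → t=48, phase=(7,15,15,7) → FL=S FR=W RL=W RR=S
cmd 6: advance +6 → t=54, phase=(13,5,5,13) → FL=W FR=S RL=S RR=W
cmd 7: advance +1 → t=55, phase=(14,6,6,14) → FL=W FR=S RL=S RR=W
cmd 8: advance +8 → t=63, phase=(6,14,14,6) → FL=S FR=W RL=W RR=S

after cmd 1 (t=13): FL=S FR=W RL=W RR=S
after cmd 2 (t=14): FL=S FR=W RL=W RR=S
after cmd 3 (t=26): FL=S FR=S RL=S RR=S
after cmd 4 (t=33): FL=S FR=S RL=S RR=S
after cmd 5 (t=48): FL=S FR=W RL=W RR=S
after cmd 6 (t=54): FL=W FR=S RL=S RR=W
after cmd 7 (t=55): FL=W FR=S RL=S RR=W
after cmd 8 (t=63): FL=S FR=W RL=W RR=S


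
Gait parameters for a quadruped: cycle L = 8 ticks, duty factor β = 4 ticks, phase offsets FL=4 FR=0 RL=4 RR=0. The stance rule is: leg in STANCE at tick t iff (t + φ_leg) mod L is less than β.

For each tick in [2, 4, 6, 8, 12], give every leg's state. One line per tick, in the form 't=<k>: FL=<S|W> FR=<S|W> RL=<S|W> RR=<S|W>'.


t=2: phase=(6,2,6,2) vs β=4 → FL=W FR=S RL=W RR=S
t=4: phase=(0,4,0,4) vs β=4 → FL=S FR=W RL=S RR=W
t=6: phase=(2,6,2,6) vs β=4 → FL=S FR=W RL=S RR=W
t=8: phase=(4,0,4,0) vs β=4 → FL=W FR=S RL=W RR=S
t=12: phase=(0,4,0,4) vs β=4 → FL=S FR=W RL=S RR=W

t=2: FL=W FR=S RL=W RR=S
t=4: FL=S FR=W RL=S RR=W
t=6: FL=S FR=W RL=S RR=W
t=8: FL=W FR=S RL=W RR=S
t=12: FL=S FR=W RL=S RR=W


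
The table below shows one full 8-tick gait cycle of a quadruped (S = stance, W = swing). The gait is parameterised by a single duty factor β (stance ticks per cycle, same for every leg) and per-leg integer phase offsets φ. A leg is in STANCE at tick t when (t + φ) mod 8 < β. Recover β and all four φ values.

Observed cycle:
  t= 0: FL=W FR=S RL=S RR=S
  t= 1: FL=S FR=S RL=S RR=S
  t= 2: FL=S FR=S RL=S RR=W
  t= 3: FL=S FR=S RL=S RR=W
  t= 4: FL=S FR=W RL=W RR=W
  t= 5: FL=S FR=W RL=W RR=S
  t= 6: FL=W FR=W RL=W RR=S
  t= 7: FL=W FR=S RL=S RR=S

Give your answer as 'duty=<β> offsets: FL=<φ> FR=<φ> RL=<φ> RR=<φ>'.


duty=5 offsets: FL=7 FR=1 RL=1 RR=3

duty β = stance ticks per leg = 5
FL: stance ticks = 5; W→S at t=1 → φ=7
FR: stance ticks = 5; W→S at t=7 → φ=1
RL: stance ticks = 5; W→S at t=7 → φ=1
RR: stance ticks = 5; W→S at t=5 → φ=3


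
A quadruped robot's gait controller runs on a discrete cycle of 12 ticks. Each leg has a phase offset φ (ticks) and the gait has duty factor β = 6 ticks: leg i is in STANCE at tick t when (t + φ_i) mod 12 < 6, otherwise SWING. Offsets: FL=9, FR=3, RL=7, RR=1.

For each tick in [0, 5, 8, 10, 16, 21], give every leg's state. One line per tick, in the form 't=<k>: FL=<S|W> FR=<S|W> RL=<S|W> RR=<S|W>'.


t=0: FL=W FR=S RL=W RR=S
t=5: FL=S FR=W RL=S RR=W
t=8: FL=S FR=W RL=S RR=W
t=10: FL=W FR=S RL=S RR=W
t=16: FL=S FR=W RL=W RR=S
t=21: FL=W FR=S RL=S RR=W

t=0: phase=(9,3,7,1) vs β=6 → FL=W FR=S RL=W RR=S
t=5: phase=(2,8,0,6) vs β=6 → FL=S FR=W RL=S RR=W
t=8: phase=(5,11,3,9) vs β=6 → FL=S FR=W RL=S RR=W
t=10: phase=(7,1,5,11) vs β=6 → FL=W FR=S RL=S RR=W
t=16: phase=(1,7,11,5) vs β=6 → FL=S FR=W RL=W RR=S
t=21: phase=(6,0,4,10) vs β=6 → FL=W FR=S RL=S RR=W


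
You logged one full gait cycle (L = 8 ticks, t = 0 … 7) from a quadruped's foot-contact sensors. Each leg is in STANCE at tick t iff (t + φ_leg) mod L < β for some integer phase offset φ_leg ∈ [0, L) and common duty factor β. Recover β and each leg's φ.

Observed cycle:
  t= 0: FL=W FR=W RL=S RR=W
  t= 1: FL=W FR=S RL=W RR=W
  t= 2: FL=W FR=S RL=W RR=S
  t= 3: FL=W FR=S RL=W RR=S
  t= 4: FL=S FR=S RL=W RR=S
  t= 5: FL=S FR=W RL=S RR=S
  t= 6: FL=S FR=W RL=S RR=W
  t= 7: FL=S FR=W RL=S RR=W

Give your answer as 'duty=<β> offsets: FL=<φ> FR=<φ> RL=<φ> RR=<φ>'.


duty β = stance ticks per leg = 4
FL: stance ticks = 4; W→S at t=4 → φ=4
FR: stance ticks = 4; W→S at t=1 → φ=7
RL: stance ticks = 4; W→S at t=5 → φ=3
RR: stance ticks = 4; W→S at t=2 → φ=6

duty=4 offsets: FL=4 FR=7 RL=3 RR=6


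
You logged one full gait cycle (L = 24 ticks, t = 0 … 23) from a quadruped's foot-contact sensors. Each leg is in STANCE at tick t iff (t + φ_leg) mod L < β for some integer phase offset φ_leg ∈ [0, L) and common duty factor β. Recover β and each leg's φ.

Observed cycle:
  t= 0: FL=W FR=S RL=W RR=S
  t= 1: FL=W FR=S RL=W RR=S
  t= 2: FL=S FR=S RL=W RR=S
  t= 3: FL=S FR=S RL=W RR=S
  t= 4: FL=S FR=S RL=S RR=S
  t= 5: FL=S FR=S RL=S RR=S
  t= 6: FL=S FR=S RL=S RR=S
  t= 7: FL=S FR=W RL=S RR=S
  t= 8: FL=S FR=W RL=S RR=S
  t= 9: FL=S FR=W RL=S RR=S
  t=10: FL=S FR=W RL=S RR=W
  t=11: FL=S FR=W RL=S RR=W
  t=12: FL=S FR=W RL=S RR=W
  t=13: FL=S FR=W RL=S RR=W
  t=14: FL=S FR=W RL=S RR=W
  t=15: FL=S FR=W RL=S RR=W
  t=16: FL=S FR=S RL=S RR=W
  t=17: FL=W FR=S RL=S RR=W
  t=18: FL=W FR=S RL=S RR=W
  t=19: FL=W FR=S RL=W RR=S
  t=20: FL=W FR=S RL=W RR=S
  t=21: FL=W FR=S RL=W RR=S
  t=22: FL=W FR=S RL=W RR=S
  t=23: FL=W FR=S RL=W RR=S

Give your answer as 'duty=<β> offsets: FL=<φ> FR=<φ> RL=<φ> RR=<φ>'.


duty β = stance ticks per leg = 15
FL: stance ticks = 15; W→S at t=2 → φ=22
FR: stance ticks = 15; W→S at t=16 → φ=8
RL: stance ticks = 15; W→S at t=4 → φ=20
RR: stance ticks = 15; W→S at t=19 → φ=5

duty=15 offsets: FL=22 FR=8 RL=20 RR=5


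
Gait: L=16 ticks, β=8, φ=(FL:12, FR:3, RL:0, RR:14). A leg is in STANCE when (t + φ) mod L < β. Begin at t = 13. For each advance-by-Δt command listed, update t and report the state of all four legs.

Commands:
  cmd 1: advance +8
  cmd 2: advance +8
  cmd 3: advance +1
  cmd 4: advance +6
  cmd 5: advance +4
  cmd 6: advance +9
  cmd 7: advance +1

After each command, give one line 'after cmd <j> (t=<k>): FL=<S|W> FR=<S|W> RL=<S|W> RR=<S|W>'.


after cmd 1 (t=21): FL=S FR=W RL=S RR=S
after cmd 2 (t=29): FL=W FR=S RL=W RR=W
after cmd 3 (t=30): FL=W FR=S RL=W RR=W
after cmd 4 (t=36): FL=S FR=S RL=S RR=S
after cmd 5 (t=40): FL=S FR=W RL=W RR=S
after cmd 6 (t=49): FL=W FR=S RL=S RR=W
after cmd 7 (t=50): FL=W FR=S RL=S RR=S

start t=13: FL=W FR=S RL=W RR=W
cmd 1: advance +8 → t=21, phase=(1,8,5,3) → FL=S FR=W RL=S RR=S
cmd 2: advance +8 → t=29, phase=(9,0,13,11) → FL=W FR=S RL=W RR=W
cmd 3: advance +1 → t=30, phase=(10,1,14,12) → FL=W FR=S RL=W RR=W
cmd 4: advance +6 → t=36, phase=(0,7,4,2) → FL=S FR=S RL=S RR=S
cmd 5: advance +4 → t=40, phase=(4,11,8,6) → FL=S FR=W RL=W RR=S
cmd 6: advance +9 → t=49, phase=(13,4,1,15) → FL=W FR=S RL=S RR=W
cmd 7: advance +1 → t=50, phase=(14,5,2,0) → FL=W FR=S RL=S RR=S


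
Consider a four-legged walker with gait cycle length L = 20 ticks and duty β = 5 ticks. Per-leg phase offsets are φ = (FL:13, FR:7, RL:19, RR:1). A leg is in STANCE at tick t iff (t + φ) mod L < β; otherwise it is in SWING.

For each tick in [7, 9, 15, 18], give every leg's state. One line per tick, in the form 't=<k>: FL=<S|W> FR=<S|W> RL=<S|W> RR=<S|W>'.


t=7: phase=(0,14,6,8) vs β=5 → FL=S FR=W RL=W RR=W
t=9: phase=(2,16,8,10) vs β=5 → FL=S FR=W RL=W RR=W
t=15: phase=(8,2,14,16) vs β=5 → FL=W FR=S RL=W RR=W
t=18: phase=(11,5,17,19) vs β=5 → FL=W FR=W RL=W RR=W

t=7: FL=S FR=W RL=W RR=W
t=9: FL=S FR=W RL=W RR=W
t=15: FL=W FR=S RL=W RR=W
t=18: FL=W FR=W RL=W RR=W


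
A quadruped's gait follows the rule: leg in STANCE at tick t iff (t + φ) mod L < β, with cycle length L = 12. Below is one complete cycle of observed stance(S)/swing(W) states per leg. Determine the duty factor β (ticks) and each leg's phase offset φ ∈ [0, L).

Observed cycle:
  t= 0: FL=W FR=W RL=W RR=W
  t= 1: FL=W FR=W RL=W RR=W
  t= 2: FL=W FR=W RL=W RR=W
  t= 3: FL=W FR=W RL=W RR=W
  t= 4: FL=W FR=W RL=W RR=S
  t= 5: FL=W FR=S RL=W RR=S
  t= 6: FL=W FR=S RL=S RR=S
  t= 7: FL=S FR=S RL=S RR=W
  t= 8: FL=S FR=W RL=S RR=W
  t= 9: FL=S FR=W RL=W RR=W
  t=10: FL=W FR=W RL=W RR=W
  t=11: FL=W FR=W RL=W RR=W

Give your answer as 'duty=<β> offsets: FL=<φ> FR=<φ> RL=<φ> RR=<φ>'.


duty=3 offsets: FL=5 FR=7 RL=6 RR=8

duty β = stance ticks per leg = 3
FL: stance ticks = 3; W→S at t=7 → φ=5
FR: stance ticks = 3; W→S at t=5 → φ=7
RL: stance ticks = 3; W→S at t=6 → φ=6
RR: stance ticks = 3; W→S at t=4 → φ=8


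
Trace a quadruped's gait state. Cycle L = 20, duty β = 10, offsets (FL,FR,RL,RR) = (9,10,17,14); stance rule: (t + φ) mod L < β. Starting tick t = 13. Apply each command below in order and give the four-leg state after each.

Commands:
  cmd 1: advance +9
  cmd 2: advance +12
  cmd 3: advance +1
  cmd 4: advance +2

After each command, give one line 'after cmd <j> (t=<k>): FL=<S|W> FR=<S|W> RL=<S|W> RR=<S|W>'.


after cmd 1 (t=22): FL=W FR=W RL=W RR=W
after cmd 2 (t=34): FL=S FR=S RL=W RR=S
after cmd 3 (t=35): FL=S FR=S RL=W RR=S
after cmd 4 (t=37): FL=S FR=S RL=W RR=W

start t=13: FL=S FR=S RL=W RR=S
cmd 1: advance +9 → t=22, phase=(11,12,19,16) → FL=W FR=W RL=W RR=W
cmd 2: advance +12 → t=34, phase=(3,4,11,8) → FL=S FR=S RL=W RR=S
cmd 3: advance +1 → t=35, phase=(4,5,12,9) → FL=S FR=S RL=W RR=S
cmd 4: advance +2 → t=37, phase=(6,7,14,11) → FL=S FR=S RL=W RR=W


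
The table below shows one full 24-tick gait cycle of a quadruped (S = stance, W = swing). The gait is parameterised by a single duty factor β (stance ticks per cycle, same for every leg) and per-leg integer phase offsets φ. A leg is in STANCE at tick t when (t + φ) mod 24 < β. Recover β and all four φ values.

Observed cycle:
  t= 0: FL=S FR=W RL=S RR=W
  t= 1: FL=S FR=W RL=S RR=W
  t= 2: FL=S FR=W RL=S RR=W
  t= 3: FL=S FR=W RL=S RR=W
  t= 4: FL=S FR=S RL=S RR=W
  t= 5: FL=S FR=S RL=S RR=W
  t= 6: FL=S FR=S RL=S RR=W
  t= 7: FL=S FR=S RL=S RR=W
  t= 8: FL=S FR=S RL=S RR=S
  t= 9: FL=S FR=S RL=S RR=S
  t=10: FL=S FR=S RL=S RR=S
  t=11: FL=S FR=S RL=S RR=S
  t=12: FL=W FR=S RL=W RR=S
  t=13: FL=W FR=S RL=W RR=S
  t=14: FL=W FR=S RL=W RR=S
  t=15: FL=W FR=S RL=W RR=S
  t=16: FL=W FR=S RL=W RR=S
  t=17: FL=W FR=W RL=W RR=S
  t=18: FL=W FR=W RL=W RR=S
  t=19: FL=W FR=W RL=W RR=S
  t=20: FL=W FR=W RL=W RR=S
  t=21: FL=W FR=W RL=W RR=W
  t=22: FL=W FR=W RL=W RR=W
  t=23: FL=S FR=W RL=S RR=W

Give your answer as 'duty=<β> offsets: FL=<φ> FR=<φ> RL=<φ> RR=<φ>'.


duty=13 offsets: FL=1 FR=20 RL=1 RR=16

duty β = stance ticks per leg = 13
FL: stance ticks = 13; W→S at t=23 → φ=1
FR: stance ticks = 13; W→S at t=4 → φ=20
RL: stance ticks = 13; W→S at t=23 → φ=1
RR: stance ticks = 13; W→S at t=8 → φ=16


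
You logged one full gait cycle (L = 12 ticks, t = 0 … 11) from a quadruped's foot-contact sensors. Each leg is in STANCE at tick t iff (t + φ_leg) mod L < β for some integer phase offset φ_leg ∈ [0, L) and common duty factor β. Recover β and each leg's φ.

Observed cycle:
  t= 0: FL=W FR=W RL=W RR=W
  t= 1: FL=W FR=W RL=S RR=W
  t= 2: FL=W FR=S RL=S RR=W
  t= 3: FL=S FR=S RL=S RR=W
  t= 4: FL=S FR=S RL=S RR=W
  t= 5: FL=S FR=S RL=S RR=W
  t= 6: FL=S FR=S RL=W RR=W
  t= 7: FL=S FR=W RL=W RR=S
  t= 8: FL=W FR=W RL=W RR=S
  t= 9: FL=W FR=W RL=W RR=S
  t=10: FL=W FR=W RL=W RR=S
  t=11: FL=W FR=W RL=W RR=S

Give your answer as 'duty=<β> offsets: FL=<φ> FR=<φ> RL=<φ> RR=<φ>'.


duty β = stance ticks per leg = 5
FL: stance ticks = 5; W→S at t=3 → φ=9
FR: stance ticks = 5; W→S at t=2 → φ=10
RL: stance ticks = 5; W→S at t=1 → φ=11
RR: stance ticks = 5; W→S at t=7 → φ=5

duty=5 offsets: FL=9 FR=10 RL=11 RR=5


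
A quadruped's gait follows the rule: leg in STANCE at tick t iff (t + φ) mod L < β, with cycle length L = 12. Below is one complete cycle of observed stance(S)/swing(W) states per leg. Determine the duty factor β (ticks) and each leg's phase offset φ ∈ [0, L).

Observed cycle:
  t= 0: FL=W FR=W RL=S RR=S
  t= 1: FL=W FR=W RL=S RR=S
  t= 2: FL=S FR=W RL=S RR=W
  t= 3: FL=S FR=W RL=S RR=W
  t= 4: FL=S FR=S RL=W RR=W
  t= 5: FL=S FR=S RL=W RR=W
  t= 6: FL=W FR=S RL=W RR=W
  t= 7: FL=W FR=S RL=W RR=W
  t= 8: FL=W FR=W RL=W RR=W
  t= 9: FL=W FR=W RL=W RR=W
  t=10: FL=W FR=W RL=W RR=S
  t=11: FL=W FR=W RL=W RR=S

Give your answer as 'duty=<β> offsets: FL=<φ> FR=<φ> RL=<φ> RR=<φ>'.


duty=4 offsets: FL=10 FR=8 RL=0 RR=2

duty β = stance ticks per leg = 4
FL: stance ticks = 4; W→S at t=2 → φ=10
FR: stance ticks = 4; W→S at t=4 → φ=8
RL: stance ticks = 4; W→S at t=0 → φ=0
RR: stance ticks = 4; W→S at t=10 → φ=2


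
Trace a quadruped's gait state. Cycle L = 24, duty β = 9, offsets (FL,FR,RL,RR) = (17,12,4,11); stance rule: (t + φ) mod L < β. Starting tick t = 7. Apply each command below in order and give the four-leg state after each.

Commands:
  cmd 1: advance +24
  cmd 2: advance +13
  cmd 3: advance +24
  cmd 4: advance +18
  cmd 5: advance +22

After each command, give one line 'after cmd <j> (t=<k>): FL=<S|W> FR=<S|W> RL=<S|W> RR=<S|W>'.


start t=7: FL=S FR=W RL=W RR=W
cmd 1: advance +24 → t=31, phase=(0,19,11,18) → FL=S FR=W RL=W RR=W
cmd 2: advance +13 → t=44, phase=(13,8,0,7) → FL=W FR=S RL=S RR=S
cmd 3: advance +24 → t=68, phase=(13,8,0,7) → FL=W FR=S RL=S RR=S
cmd 4: advance +18 → t=86, phase=(7,2,18,1) → FL=S FR=S RL=W RR=S
cmd 5: advance +22 → t=108, phase=(5,0,16,23) → FL=S FR=S RL=W RR=W

after cmd 1 (t=31): FL=S FR=W RL=W RR=W
after cmd 2 (t=44): FL=W FR=S RL=S RR=S
after cmd 3 (t=68): FL=W FR=S RL=S RR=S
after cmd 4 (t=86): FL=S FR=S RL=W RR=S
after cmd 5 (t=108): FL=S FR=S RL=W RR=W


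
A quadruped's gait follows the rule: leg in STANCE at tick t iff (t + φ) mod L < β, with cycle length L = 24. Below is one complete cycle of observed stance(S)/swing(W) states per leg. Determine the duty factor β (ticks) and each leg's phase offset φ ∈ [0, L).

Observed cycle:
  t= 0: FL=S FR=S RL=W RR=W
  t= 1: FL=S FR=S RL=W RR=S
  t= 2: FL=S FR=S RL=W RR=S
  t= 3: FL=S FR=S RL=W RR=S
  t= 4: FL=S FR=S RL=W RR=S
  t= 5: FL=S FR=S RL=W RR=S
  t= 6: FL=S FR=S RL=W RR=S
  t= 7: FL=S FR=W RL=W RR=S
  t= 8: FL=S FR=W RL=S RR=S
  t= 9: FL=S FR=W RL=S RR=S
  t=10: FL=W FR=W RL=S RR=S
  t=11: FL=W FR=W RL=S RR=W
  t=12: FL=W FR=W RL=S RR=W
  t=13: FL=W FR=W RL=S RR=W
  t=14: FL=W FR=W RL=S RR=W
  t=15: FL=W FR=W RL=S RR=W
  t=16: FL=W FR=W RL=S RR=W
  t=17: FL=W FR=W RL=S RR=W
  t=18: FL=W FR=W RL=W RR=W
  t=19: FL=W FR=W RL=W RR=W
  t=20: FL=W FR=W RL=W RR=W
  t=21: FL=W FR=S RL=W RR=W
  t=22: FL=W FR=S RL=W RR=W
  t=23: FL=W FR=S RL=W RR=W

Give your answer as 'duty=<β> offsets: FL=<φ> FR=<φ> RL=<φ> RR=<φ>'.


duty=10 offsets: FL=0 FR=3 RL=16 RR=23

duty β = stance ticks per leg = 10
FL: stance ticks = 10; W→S at t=0 → φ=0
FR: stance ticks = 10; W→S at t=21 → φ=3
RL: stance ticks = 10; W→S at t=8 → φ=16
RR: stance ticks = 10; W→S at t=1 → φ=23


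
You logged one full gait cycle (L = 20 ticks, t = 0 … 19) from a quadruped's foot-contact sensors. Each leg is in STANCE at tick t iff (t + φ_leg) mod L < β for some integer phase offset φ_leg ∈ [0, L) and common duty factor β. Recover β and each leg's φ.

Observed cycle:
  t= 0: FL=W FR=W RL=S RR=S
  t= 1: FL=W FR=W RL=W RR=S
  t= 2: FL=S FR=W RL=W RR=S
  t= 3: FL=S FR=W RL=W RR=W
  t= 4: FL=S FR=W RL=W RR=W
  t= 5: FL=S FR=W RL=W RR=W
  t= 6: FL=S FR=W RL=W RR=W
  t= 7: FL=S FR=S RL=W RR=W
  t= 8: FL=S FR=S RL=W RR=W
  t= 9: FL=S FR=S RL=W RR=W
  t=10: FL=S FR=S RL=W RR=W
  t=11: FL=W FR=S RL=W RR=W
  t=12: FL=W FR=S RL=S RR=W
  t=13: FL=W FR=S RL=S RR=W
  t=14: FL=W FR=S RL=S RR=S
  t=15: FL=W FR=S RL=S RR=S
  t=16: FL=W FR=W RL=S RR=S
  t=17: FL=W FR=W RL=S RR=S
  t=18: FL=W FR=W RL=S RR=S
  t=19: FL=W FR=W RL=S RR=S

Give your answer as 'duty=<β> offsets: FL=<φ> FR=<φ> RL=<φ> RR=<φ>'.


duty β = stance ticks per leg = 9
FL: stance ticks = 9; W→S at t=2 → φ=18
FR: stance ticks = 9; W→S at t=7 → φ=13
RL: stance ticks = 9; W→S at t=12 → φ=8
RR: stance ticks = 9; W→S at t=14 → φ=6

duty=9 offsets: FL=18 FR=13 RL=8 RR=6


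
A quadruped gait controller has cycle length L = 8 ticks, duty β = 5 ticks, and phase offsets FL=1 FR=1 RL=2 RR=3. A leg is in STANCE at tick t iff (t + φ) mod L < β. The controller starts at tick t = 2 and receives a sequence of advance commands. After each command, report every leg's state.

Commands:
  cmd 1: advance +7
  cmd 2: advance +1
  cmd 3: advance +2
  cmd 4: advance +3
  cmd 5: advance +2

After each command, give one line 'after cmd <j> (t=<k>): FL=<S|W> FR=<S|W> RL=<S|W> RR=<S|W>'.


after cmd 1 (t=9): FL=S FR=S RL=S RR=S
after cmd 2 (t=10): FL=S FR=S RL=S RR=W
after cmd 3 (t=12): FL=W FR=W RL=W RR=W
after cmd 4 (t=15): FL=S FR=S RL=S RR=S
after cmd 5 (t=17): FL=S FR=S RL=S RR=S

start t=2: FL=S FR=S RL=S RR=W
cmd 1: advance +7 → t=9, phase=(2,2,3,4) → FL=S FR=S RL=S RR=S
cmd 2: advance +1 → t=10, phase=(3,3,4,5) → FL=S FR=S RL=S RR=W
cmd 3: advance +2 → t=12, phase=(5,5,6,7) → FL=W FR=W RL=W RR=W
cmd 4: advance +3 → t=15, phase=(0,0,1,2) → FL=S FR=S RL=S RR=S
cmd 5: advance +2 → t=17, phase=(2,2,3,4) → FL=S FR=S RL=S RR=S


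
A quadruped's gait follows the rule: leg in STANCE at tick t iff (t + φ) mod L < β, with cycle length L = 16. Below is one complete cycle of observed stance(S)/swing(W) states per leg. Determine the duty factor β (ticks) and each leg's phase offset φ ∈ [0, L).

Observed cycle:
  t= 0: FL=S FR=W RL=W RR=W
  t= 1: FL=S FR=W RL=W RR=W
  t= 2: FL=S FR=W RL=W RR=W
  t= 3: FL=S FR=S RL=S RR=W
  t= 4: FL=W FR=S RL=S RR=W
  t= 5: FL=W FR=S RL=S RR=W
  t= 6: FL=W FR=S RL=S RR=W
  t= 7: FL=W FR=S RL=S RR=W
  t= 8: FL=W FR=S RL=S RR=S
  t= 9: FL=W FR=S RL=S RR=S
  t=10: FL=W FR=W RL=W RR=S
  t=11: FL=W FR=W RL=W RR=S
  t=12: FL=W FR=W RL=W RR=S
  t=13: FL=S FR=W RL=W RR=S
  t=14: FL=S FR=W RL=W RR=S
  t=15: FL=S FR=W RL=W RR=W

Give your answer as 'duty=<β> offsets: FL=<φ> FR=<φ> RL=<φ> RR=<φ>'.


duty=7 offsets: FL=3 FR=13 RL=13 RR=8

duty β = stance ticks per leg = 7
FL: stance ticks = 7; W→S at t=13 → φ=3
FR: stance ticks = 7; W→S at t=3 → φ=13
RL: stance ticks = 7; W→S at t=3 → φ=13
RR: stance ticks = 7; W→S at t=8 → φ=8


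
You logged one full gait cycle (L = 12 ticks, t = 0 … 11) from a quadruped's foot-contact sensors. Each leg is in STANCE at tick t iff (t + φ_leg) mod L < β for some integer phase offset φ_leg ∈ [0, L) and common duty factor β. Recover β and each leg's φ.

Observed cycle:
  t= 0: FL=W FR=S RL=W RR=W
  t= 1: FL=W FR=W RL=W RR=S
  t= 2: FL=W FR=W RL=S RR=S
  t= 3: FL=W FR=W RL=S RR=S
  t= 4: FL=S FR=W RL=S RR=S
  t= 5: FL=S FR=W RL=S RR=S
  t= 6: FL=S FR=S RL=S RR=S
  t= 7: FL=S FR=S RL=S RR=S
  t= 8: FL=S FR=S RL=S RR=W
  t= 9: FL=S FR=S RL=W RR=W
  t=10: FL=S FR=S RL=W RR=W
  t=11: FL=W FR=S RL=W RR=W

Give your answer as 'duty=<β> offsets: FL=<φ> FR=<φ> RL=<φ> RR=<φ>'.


duty=7 offsets: FL=8 FR=6 RL=10 RR=11

duty β = stance ticks per leg = 7
FL: stance ticks = 7; W→S at t=4 → φ=8
FR: stance ticks = 7; W→S at t=6 → φ=6
RL: stance ticks = 7; W→S at t=2 → φ=10
RR: stance ticks = 7; W→S at t=1 → φ=11


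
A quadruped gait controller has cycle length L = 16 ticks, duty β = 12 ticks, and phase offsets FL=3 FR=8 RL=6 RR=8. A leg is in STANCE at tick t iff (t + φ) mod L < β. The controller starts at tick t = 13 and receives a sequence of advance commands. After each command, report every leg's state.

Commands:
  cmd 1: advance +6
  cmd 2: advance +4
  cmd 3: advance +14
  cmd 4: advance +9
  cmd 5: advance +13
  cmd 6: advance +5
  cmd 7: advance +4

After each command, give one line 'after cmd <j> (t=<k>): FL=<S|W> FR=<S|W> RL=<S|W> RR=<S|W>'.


after cmd 1 (t=19): FL=S FR=S RL=S RR=S
after cmd 2 (t=23): FL=S FR=W RL=W RR=W
after cmd 3 (t=37): FL=S FR=W RL=S RR=W
after cmd 4 (t=46): FL=S FR=S RL=S RR=S
after cmd 5 (t=59): FL=W FR=S RL=S RR=S
after cmd 6 (t=64): FL=S FR=S RL=S RR=S
after cmd 7 (t=68): FL=S FR=W RL=S RR=W

start t=13: FL=S FR=S RL=S RR=S
cmd 1: advance +6 → t=19, phase=(6,11,9,11) → FL=S FR=S RL=S RR=S
cmd 2: advance +4 → t=23, phase=(10,15,13,15) → FL=S FR=W RL=W RR=W
cmd 3: advance +14 → t=37, phase=(8,13,11,13) → FL=S FR=W RL=S RR=W
cmd 4: advance +9 → t=46, phase=(1,6,4,6) → FL=S FR=S RL=S RR=S
cmd 5: advance +13 → t=59, phase=(14,3,1,3) → FL=W FR=S RL=S RR=S
cmd 6: advance +5 → t=64, phase=(3,8,6,8) → FL=S FR=S RL=S RR=S
cmd 7: advance +4 → t=68, phase=(7,12,10,12) → FL=S FR=W RL=S RR=W


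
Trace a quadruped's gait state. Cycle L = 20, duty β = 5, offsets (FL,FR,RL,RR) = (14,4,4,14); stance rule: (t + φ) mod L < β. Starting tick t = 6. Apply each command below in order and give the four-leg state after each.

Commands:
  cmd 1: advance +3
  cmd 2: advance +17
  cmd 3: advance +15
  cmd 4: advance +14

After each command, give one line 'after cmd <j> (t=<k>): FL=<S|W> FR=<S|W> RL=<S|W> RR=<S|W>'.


after cmd 1 (t=9): FL=S FR=W RL=W RR=S
after cmd 2 (t=26): FL=S FR=W RL=W RR=S
after cmd 3 (t=41): FL=W FR=W RL=W RR=W
after cmd 4 (t=55): FL=W FR=W RL=W RR=W

start t=6: FL=S FR=W RL=W RR=S
cmd 1: advance +3 → t=9, phase=(3,13,13,3) → FL=S FR=W RL=W RR=S
cmd 2: advance +17 → t=26, phase=(0,10,10,0) → FL=S FR=W RL=W RR=S
cmd 3: advance +15 → t=41, phase=(15,5,5,15) → FL=W FR=W RL=W RR=W
cmd 4: advance +14 → t=55, phase=(9,19,19,9) → FL=W FR=W RL=W RR=W


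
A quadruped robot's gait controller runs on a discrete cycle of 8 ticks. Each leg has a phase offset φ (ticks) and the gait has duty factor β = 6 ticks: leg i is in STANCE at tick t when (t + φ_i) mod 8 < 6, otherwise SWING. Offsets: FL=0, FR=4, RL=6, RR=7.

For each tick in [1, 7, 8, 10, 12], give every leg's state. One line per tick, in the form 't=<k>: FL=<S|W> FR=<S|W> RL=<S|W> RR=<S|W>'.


t=1: FL=S FR=S RL=W RR=S
t=7: FL=W FR=S RL=S RR=W
t=8: FL=S FR=S RL=W RR=W
t=10: FL=S FR=W RL=S RR=S
t=12: FL=S FR=S RL=S RR=S

t=1: phase=(1,5,7,0) vs β=6 → FL=S FR=S RL=W RR=S
t=7: phase=(7,3,5,6) vs β=6 → FL=W FR=S RL=S RR=W
t=8: phase=(0,4,6,7) vs β=6 → FL=S FR=S RL=W RR=W
t=10: phase=(2,6,0,1) vs β=6 → FL=S FR=W RL=S RR=S
t=12: phase=(4,0,2,3) vs β=6 → FL=S FR=S RL=S RR=S
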